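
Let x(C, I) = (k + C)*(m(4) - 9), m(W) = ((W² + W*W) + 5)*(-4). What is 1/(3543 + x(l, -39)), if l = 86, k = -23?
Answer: -1/6348 ≈ -0.00015753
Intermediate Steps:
m(W) = -20 - 8*W² (m(W) = ((W² + W²) + 5)*(-4) = (2*W² + 5)*(-4) = (5 + 2*W²)*(-4) = -20 - 8*W²)
x(C, I) = 3611 - 157*C (x(C, I) = (-23 + C)*((-20 - 8*4²) - 9) = (-23 + C)*((-20 - 8*16) - 9) = (-23 + C)*((-20 - 128) - 9) = (-23 + C)*(-148 - 9) = (-23 + C)*(-157) = 3611 - 157*C)
1/(3543 + x(l, -39)) = 1/(3543 + (3611 - 157*86)) = 1/(3543 + (3611 - 13502)) = 1/(3543 - 9891) = 1/(-6348) = -1/6348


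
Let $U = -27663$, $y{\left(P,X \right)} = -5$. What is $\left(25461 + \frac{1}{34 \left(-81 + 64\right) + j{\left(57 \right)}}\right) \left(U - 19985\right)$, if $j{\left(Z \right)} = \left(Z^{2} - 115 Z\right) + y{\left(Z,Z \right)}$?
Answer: $- \frac{4718001468544}{3889} \approx -1.2132 \cdot 10^{9}$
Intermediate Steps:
$j{\left(Z \right)} = -5 + Z^{2} - 115 Z$ ($j{\left(Z \right)} = \left(Z^{2} - 115 Z\right) - 5 = -5 + Z^{2} - 115 Z$)
$\left(25461 + \frac{1}{34 \left(-81 + 64\right) + j{\left(57 \right)}}\right) \left(U - 19985\right) = \left(25461 + \frac{1}{34 \left(-81 + 64\right) - \left(6560 - 3249\right)}\right) \left(-27663 - 19985\right) = \left(25461 + \frac{1}{34 \left(-17\right) - 3311}\right) \left(-47648\right) = \left(25461 + \frac{1}{-578 - 3311}\right) \left(-47648\right) = \left(25461 + \frac{1}{-3889}\right) \left(-47648\right) = \left(25461 - \frac{1}{3889}\right) \left(-47648\right) = \frac{99017828}{3889} \left(-47648\right) = - \frac{4718001468544}{3889}$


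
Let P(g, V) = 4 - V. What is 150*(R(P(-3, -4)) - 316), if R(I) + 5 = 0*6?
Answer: -48150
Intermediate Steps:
R(I) = -5 (R(I) = -5 + 0*6 = -5 + 0 = -5)
150*(R(P(-3, -4)) - 316) = 150*(-5 - 316) = 150*(-321) = -48150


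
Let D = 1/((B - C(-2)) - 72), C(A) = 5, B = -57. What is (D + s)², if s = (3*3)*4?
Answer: 23261329/17956 ≈ 1295.5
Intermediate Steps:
s = 36 (s = 9*4 = 36)
D = -1/134 (D = 1/((-57 - 1*5) - 72) = 1/((-57 - 5) - 72) = 1/(-62 - 72) = 1/(-134) = -1/134 ≈ -0.0074627)
(D + s)² = (-1/134 + 36)² = (4823/134)² = 23261329/17956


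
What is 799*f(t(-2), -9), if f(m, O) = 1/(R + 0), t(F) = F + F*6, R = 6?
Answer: 799/6 ≈ 133.17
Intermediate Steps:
t(F) = 7*F (t(F) = F + 6*F = 7*F)
f(m, O) = ⅙ (f(m, O) = 1/(6 + 0) = 1/6 = ⅙)
799*f(t(-2), -9) = 799*(⅙) = 799/6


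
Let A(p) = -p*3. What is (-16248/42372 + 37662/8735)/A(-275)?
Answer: 121157332/25445710125 ≈ 0.0047614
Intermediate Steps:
A(p) = -3*p
(-16248/42372 + 37662/8735)/A(-275) = (-16248/42372 + 37662/8735)/((-3*(-275))) = (-16248*1/42372 + 37662*(1/8735))/825 = (-1354/3531 + 37662/8735)*(1/825) = (121157332/30843285)*(1/825) = 121157332/25445710125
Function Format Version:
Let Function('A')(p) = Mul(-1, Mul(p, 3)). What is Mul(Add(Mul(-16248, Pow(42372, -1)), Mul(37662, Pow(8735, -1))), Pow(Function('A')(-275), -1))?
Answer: Rational(121157332, 25445710125) ≈ 0.0047614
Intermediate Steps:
Function('A')(p) = Mul(-3, p) (Function('A')(p) = Mul(-1, Mul(3, p)) = Mul(-3, p))
Mul(Add(Mul(-16248, Pow(42372, -1)), Mul(37662, Pow(8735, -1))), Pow(Function('A')(-275), -1)) = Mul(Add(Mul(-16248, Pow(42372, -1)), Mul(37662, Pow(8735, -1))), Pow(Mul(-3, -275), -1)) = Mul(Add(Mul(-16248, Rational(1, 42372)), Mul(37662, Rational(1, 8735))), Pow(825, -1)) = Mul(Add(Rational(-1354, 3531), Rational(37662, 8735)), Rational(1, 825)) = Mul(Rational(121157332, 30843285), Rational(1, 825)) = Rational(121157332, 25445710125)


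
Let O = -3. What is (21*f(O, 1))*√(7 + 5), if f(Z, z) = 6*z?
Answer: 252*√3 ≈ 436.48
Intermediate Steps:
(21*f(O, 1))*√(7 + 5) = (21*(6*1))*√(7 + 5) = (21*6)*√12 = 126*(2*√3) = 252*√3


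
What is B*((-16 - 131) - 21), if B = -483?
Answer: 81144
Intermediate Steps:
B*((-16 - 131) - 21) = -483*((-16 - 131) - 21) = -483*(-147 - 21) = -483*(-168) = 81144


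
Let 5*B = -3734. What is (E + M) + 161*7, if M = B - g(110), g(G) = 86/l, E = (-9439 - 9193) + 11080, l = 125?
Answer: -896561/125 ≈ -7172.5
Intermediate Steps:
E = -7552 (E = -18632 + 11080 = -7552)
g(G) = 86/125
B = -3734/5 (B = (1/5)*(-3734) = -3734/5 ≈ -746.80)
M = -93436/125 (M = -3734/5 - 1*86/125 = -3734/5 - 86/125 = -93436/125 ≈ -747.49)
(E + M) + 161*7 = (-7552 - 93436/125) + 161*7 = -1037436/125 + 1127 = -896561/125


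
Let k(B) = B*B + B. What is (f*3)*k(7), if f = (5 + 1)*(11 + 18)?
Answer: 29232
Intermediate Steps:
f = 174 (f = 6*29 = 174)
k(B) = B + B² (k(B) = B² + B = B + B²)
(f*3)*k(7) = (174*3)*(7*(1 + 7)) = 522*(7*8) = 522*56 = 29232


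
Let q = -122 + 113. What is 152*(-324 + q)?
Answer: -50616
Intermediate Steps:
q = -9
152*(-324 + q) = 152*(-324 - 9) = 152*(-333) = -50616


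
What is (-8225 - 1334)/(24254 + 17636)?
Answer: -9559/41890 ≈ -0.22819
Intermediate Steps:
(-8225 - 1334)/(24254 + 17636) = -9559/41890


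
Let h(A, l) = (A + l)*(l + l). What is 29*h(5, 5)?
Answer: 2900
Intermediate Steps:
h(A, l) = 2*l*(A + l) (h(A, l) = (A + l)*(2*l) = 2*l*(A + l))
29*h(5, 5) = 29*(2*5*(5 + 5)) = 29*(2*5*10) = 29*100 = 2900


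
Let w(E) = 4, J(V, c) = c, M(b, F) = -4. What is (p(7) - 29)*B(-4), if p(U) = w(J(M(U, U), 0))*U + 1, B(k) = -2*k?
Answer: 0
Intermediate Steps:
p(U) = 1 + 4*U (p(U) = 4*U + 1 = 1 + 4*U)
(p(7) - 29)*B(-4) = ((1 + 4*7) - 29)*(-2*(-4)) = ((1 + 28) - 29)*8 = (29 - 29)*8 = 0*8 = 0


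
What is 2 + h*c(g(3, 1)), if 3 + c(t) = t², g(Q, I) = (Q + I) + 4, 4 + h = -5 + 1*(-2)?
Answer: -669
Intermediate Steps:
h = -11 (h = -4 + (-5 + 1*(-2)) = -4 + (-5 - 2) = -4 - 7 = -11)
g(Q, I) = 4 + I + Q (g(Q, I) = (I + Q) + 4 = 4 + I + Q)
c(t) = -3 + t²
2 + h*c(g(3, 1)) = 2 - 11*(-3 + (4 + 1 + 3)²) = 2 - 11*(-3 + 8²) = 2 - 11*(-3 + 64) = 2 - 11*61 = 2 - 671 = -669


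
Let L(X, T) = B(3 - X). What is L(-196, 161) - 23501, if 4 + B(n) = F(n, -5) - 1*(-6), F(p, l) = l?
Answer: -23504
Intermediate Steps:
B(n) = -3 (B(n) = -4 + (-5 - 1*(-6)) = -4 + (-5 + 6) = -4 + 1 = -3)
L(X, T) = -3
L(-196, 161) - 23501 = -3 - 23501 = -23504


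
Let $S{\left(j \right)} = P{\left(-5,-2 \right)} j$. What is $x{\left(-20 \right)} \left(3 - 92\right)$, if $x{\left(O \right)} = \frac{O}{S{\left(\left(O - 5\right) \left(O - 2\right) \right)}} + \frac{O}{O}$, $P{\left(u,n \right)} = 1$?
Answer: $- \frac{4717}{55} \approx -85.764$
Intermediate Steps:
$S{\left(j \right)} = j$ ($S{\left(j \right)} = 1 j = j$)
$x{\left(O \right)} = 1 + \frac{O}{\left(-5 + O\right) \left(-2 + O\right)}$ ($x{\left(O \right)} = \frac{O}{\left(O - 5\right) \left(O - 2\right)} + \frac{O}{O} = \frac{O}{\left(-5 + O\right) \left(-2 + O\right)} + 1 = 1 + \frac{O}{\left(-5 + O\right) \left(-2 + O\right)}$)
$x{\left(-20 \right)} \left(3 - 92\right) = \frac{10 + \left(-20\right)^{2} - -120}{10 + \left(-20\right)^{2} - -140} \left(3 - 92\right) = \frac{10 + 400 + 120}{10 + 400 + 140} \left(-89\right) = \frac{1}{550} \cdot 530 \left(-89\right) = \frac{53}{55} \left(-89\right) = - \frac{4717}{55}$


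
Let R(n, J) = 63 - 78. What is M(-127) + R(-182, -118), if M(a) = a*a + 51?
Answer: 16165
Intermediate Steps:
M(a) = 51 + a**2 (M(a) = a**2 + 51 = 51 + a**2)
R(n, J) = -15
M(-127) + R(-182, -118) = (51 + (-127)**2) - 15 = (51 + 16129) - 15 = 16180 - 15 = 16165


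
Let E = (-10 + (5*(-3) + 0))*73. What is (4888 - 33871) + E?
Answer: -30808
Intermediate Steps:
E = -1825 (E = (-10 + (-15 + 0))*73 = (-10 - 15)*73 = -25*73 = -1825)
(4888 - 33871) + E = (4888 - 33871) - 1825 = -28983 - 1825 = -30808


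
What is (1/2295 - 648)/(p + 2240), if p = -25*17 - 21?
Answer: -1487159/4117230 ≈ -0.36120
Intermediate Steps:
p = -446 (p = -425 - 21 = -446)
(1/2295 - 648)/(p + 2240) = (1/2295 - 648)/(-446 + 2240) = (1/2295 - 648)/1794 = -1487159/2295*1/1794 = -1487159/4117230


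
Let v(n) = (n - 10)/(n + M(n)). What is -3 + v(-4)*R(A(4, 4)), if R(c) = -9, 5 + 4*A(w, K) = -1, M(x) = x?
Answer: -75/4 ≈ -18.750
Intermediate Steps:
A(w, K) = -3/2 (A(w, K) = -5/4 + (¼)*(-1) = -5/4 - ¼ = -3/2)
v(n) = (-10 + n)/(2*n) (v(n) = (n - 10)/(n + n) = (-10 + n)/((2*n)) = (-10 + n)*(1/(2*n)) = (-10 + n)/(2*n))
-3 + v(-4)*R(A(4, 4)) = -3 + ((½)*(-10 - 4)/(-4))*(-9) = -3 + ((½)*(-¼)*(-14))*(-9) = -3 + (7/4)*(-9) = -3 - 63/4 = -75/4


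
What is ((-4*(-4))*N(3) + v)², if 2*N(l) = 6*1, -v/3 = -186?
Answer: 367236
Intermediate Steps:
v = 558 (v = -3*(-186) = 558)
N(l) = 3 (N(l) = (6*1)/2 = (½)*6 = 3)
((-4*(-4))*N(3) + v)² = (-4*(-4)*3 + 558)² = (16*3 + 558)² = (48 + 558)² = 606² = 367236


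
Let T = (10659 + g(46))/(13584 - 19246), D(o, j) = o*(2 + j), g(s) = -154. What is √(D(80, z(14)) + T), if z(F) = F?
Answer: 3*√4552785890/5662 ≈ 35.751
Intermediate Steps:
T = -10505/5662 (T = (10659 - 154)/(13584 - 19246) = 10505/(-5662) = 10505*(-1/5662) = -10505/5662 ≈ -1.8554)
√(D(80, z(14)) + T) = √(80*(2 + 14) - 10505/5662) = √(80*16 - 10505/5662) = √(1280 - 10505/5662) = √(7236855/5662) = 3*√4552785890/5662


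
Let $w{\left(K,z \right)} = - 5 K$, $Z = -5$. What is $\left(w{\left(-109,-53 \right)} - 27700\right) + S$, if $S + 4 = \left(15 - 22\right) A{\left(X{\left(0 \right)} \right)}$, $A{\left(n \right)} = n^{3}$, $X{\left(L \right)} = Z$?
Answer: $-26284$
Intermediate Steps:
$X{\left(L \right)} = -5$
$S = 871$ ($S = -4 + \left(15 - 22\right) \left(-5\right)^{3} = -4 - -875 = -4 + 875 = 871$)
$\left(w{\left(-109,-53 \right)} - 27700\right) + S = \left(\left(-5\right) \left(-109\right) - 27700\right) + 871 = \left(545 - 27700\right) + 871 = -27155 + 871 = -26284$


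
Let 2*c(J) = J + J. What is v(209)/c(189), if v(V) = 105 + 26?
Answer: 131/189 ≈ 0.69312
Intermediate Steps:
c(J) = J (c(J) = (J + J)/2 = (2*J)/2 = J)
v(V) = 131
v(209)/c(189) = 131/189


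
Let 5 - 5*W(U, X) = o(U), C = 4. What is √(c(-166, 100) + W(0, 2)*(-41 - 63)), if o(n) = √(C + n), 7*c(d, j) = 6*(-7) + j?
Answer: I*√66290/35 ≈ 7.3562*I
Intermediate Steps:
c(d, j) = -6 + j/7 (c(d, j) = (6*(-7) + j)/7 = (-42 + j)/7 = -6 + j/7)
o(n) = √(4 + n)
W(U, X) = 1 - √(4 + U)/5
√(c(-166, 100) + W(0, 2)*(-41 - 63)) = √((-6 + (⅐)*100) + (1 - √(4 + 0)/5)*(-41 - 63)) = √((-6 + 100/7) + (1 - √4/5)*(-104)) = √(58/7 + (1 - ⅕*2)*(-104)) = √(58/7 + (1 - ⅖)*(-104)) = √(58/7 + (⅗)*(-104)) = √(58/7 - 312/5) = √(-1894/35) = I*√66290/35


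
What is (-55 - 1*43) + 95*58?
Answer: 5412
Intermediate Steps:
(-55 - 1*43) + 95*58 = (-55 - 43) + 5510 = -98 + 5510 = 5412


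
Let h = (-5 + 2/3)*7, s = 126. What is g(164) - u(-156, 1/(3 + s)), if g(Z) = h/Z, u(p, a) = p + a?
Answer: 1098753/7052 ≈ 155.81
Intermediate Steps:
h = -91/3 (h = (-5 + 2*(⅓))*7 = (-5 + ⅔)*7 = -13/3*7 = -91/3 ≈ -30.333)
u(p, a) = a + p
g(Z) = -91/(3*Z)
g(164) - u(-156, 1/(3 + s)) = -91/3/164 - (1/(3 + 126) - 156) = -91/3*1/164 - (1/129 - 156) = -91/492 - (1/129 - 156) = -91/492 - 1*(-20123/129) = -91/492 + 20123/129 = 1098753/7052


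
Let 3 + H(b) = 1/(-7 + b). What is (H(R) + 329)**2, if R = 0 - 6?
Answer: 17952169/169 ≈ 1.0623e+5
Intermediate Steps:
R = -6
H(b) = -3 + 1/(-7 + b)
(H(R) + 329)**2 = ((22 - 3*(-6))/(-7 - 6) + 329)**2 = ((22 + 18)/(-13) + 329)**2 = (-1/13*40 + 329)**2 = (-40/13 + 329)**2 = (4237/13)**2 = 17952169/169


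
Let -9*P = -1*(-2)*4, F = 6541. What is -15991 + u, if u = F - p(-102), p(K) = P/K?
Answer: -4337554/459 ≈ -9450.0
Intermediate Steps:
P = -8/9 (P = -(-1*(-2))*4/9 = -2*4/9 = -⅑*8 = -8/9 ≈ -0.88889)
p(K) = -8/(9*K)
u = 3002315/459 (u = 6541 - (-8)/(9*(-102)) = 6541 - (-8)*(-1)/(9*102) = 6541 - 1*4/459 = 6541 - 4/459 = 3002315/459 ≈ 6541.0)
-15991 + u = -15991 + 3002315/459 = -4337554/459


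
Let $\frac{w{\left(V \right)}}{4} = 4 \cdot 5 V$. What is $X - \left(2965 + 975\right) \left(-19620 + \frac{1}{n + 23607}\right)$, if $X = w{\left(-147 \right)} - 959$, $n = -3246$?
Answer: $\frac{1573703335301}{20361} \approx 7.729 \cdot 10^{7}$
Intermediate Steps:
$w{\left(V \right)} = 80 V$ ($w{\left(V \right)} = 4 \cdot 4 \cdot 5 V = 4 \cdot 20 V = 80 V$)
$X = -12719$ ($X = 80 \left(-147\right) - 959 = -11760 - 959 = -12719$)
$X - \left(2965 + 975\right) \left(-19620 + \frac{1}{n + 23607}\right) = -12719 - \left(2965 + 975\right) \left(-19620 + \frac{1}{-3246 + 23607}\right) = -12719 - 3940 \left(-19620 + \frac{1}{20361}\right) = -12719 - 3940 \left(- \frac{399482819}{20361}\right) = -12719 - - \frac{1573962306860}{20361} = -12719 + \frac{1573962306860}{20361} = \frac{1573703335301}{20361}$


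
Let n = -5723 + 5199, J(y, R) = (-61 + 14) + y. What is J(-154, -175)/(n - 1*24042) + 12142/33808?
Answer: 76268945/207631832 ≈ 0.36733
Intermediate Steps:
J(y, R) = -47 + y
n = -524
J(-154, -175)/(n - 1*24042) + 12142/33808 = (-47 - 154)/(-524 - 1*24042) + 12142/33808 = -201/(-524 - 24042) + 12142*(1/33808) = -201/(-24566) + 6071/16904 = -201*(-1/24566) + 6071/16904 = 201/24566 + 6071/16904 = 76268945/207631832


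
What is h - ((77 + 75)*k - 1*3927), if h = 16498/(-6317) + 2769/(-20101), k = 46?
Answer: -389536740176/126978017 ≈ -3067.8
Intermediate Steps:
h = -349118071/126978017 (h = 16498*(-1/6317) + 2769*(-1/20101) = -16498/6317 - 2769/20101 = -349118071/126978017 ≈ -2.7494)
h - ((77 + 75)*k - 1*3927) = -349118071/126978017 - ((77 + 75)*46 - 1*3927) = -349118071/126978017 - (152*46 - 3927) = -349118071/126978017 - (6992 - 3927) = -349118071/126978017 - 1*3065 = -349118071/126978017 - 3065 = -389536740176/126978017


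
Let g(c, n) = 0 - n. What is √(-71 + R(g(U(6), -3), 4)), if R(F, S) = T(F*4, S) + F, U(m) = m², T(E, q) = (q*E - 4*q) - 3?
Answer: I*√39 ≈ 6.245*I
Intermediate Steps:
T(E, q) = -3 - 4*q + E*q (T(E, q) = (E*q - 4*q) - 3 = (-4*q + E*q) - 3 = -3 - 4*q + E*q)
g(c, n) = -n
R(F, S) = -3 + F - 4*S + 4*F*S (R(F, S) = (-3 - 4*S + (F*4)*S) + F = (-3 - 4*S + (4*F)*S) + F = (-3 - 4*S + 4*F*S) + F = -3 + F - 4*S + 4*F*S)
√(-71 + R(g(U(6), -3), 4)) = √(-71 + (-3 - 1*(-3) - 4*4 + 4*(-1*(-3))*4)) = √(-71 + (-3 + 3 - 16 + 4*3*4)) = √(-71 + (-3 + 3 - 16 + 48)) = √(-71 + 32) = √(-39) = I*√39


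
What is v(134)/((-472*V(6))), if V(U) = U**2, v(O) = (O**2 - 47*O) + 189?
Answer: -3949/5664 ≈ -0.69721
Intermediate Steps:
v(O) = 189 + O**2 - 47*O
v(134)/((-472*V(6))) = (189 + 134**2 - 47*134)/((-472*6**2)) = (189 + 17956 - 6298)/((-472*36)) = 11847/(-16992) = 11847*(-1/16992) = -3949/5664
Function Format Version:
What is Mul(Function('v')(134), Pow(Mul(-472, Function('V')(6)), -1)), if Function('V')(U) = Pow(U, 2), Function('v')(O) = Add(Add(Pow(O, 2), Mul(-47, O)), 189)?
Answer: Rational(-3949, 5664) ≈ -0.69721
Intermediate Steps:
Function('v')(O) = Add(189, Pow(O, 2), Mul(-47, O))
Mul(Function('v')(134), Pow(Mul(-472, Function('V')(6)), -1)) = Mul(Add(189, Pow(134, 2), Mul(-47, 134)), Pow(Mul(-472, Pow(6, 2)), -1)) = Mul(Add(189, 17956, -6298), Pow(Mul(-472, 36), -1)) = Mul(11847, Pow(-16992, -1)) = Mul(11847, Rational(-1, 16992)) = Rational(-3949, 5664)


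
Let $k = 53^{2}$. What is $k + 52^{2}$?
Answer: $5513$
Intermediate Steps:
$k = 2809$
$k + 52^{2} = 2809 + 52^{2} = 2809 + 2704 = 5513$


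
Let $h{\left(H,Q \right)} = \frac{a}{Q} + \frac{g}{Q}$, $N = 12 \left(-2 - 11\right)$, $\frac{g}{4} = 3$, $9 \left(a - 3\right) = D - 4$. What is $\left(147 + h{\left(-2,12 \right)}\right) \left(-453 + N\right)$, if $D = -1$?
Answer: $- \frac{1624609}{18} \approx -90256.0$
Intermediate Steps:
$a = \frac{22}{9}$ ($a = 3 + \frac{-1 - 4}{9} = 3 + \frac{1}{9} \left(-5\right) = 3 - \frac{5}{9} = \frac{22}{9} \approx 2.4444$)
$g = 12$ ($g = 4 \cdot 3 = 12$)
$N = -156$ ($N = 12 \left(-13\right) = -156$)
$h{\left(H,Q \right)} = \frac{130}{9 Q}$ ($h{\left(H,Q \right)} = \frac{22}{9 Q} + \frac{12}{Q} = \frac{130}{9 Q}$)
$\left(147 + h{\left(-2,12 \right)}\right) \left(-453 + N\right) = \left(147 + \frac{130}{9 \cdot 12}\right) \left(-453 - 156\right) = \left(147 + \frac{130}{9} \cdot \frac{1}{12}\right) \left(-609\right) = \left(147 + \frac{65}{54}\right) \left(-609\right) = \frac{8003}{54} \left(-609\right) = - \frac{1624609}{18}$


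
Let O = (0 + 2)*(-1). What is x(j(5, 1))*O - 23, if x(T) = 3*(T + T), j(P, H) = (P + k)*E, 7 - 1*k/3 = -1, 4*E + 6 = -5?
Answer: 934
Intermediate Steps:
E = -11/4 (E = -3/2 + (¼)*(-5) = -3/2 - 5/4 = -11/4 ≈ -2.7500)
k = 24 (k = 21 - 3*(-1) = 21 + 3 = 24)
O = -2 (O = 2*(-1) = -2)
j(P, H) = -66 - 11*P/4 (j(P, H) = (P + 24)*(-11/4) = (24 + P)*(-11/4) = -66 - 11*P/4)
x(T) = 6*T (x(T) = 3*(2*T) = 6*T)
x(j(5, 1))*O - 23 = (6*(-66 - 11/4*5))*(-2) - 23 = (6*(-66 - 55/4))*(-2) - 23 = (6*(-319/4))*(-2) - 23 = -957/2*(-2) - 23 = 957 - 23 = 934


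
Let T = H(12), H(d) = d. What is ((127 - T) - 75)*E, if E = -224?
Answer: -8960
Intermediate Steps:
T = 12
((127 - T) - 75)*E = ((127 - 1*12) - 75)*(-224) = ((127 - 12) - 75)*(-224) = (115 - 75)*(-224) = 40*(-224) = -8960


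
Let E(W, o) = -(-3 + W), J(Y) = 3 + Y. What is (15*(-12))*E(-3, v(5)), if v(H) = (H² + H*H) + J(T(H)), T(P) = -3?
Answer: -1080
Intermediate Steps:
v(H) = 2*H² (v(H) = (H² + H*H) + (3 - 3) = (H² + H²) + 0 = 2*H² + 0 = 2*H²)
E(W, o) = 3 - W
(15*(-12))*E(-3, v(5)) = (15*(-12))*(3 - 1*(-3)) = -180*(3 + 3) = -180*6 = -1080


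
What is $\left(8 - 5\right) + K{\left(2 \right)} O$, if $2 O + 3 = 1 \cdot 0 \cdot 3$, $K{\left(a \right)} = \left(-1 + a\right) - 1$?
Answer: $3$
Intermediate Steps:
$K{\left(a \right)} = -2 + a$
$O = - \frac{3}{2}$ ($O = - \frac{3}{2} + \frac{1 \cdot 0 \cdot 3}{2} = - \frac{3}{2} + \frac{0 \cdot 3}{2} = - \frac{3}{2} + \frac{1}{2} \cdot 0 = - \frac{3}{2} + 0 = - \frac{3}{2} \approx -1.5$)
$\left(8 - 5\right) + K{\left(2 \right)} O = \left(8 - 5\right) + \left(-2 + 2\right) \left(- \frac{3}{2}\right) = 3 + 0 \left(- \frac{3}{2}\right) = 3 + 0 = 3$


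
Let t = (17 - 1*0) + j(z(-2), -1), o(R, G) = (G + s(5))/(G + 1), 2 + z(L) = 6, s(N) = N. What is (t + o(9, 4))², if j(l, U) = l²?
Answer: 30276/25 ≈ 1211.0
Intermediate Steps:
z(L) = 4 (z(L) = -2 + 6 = 4)
o(R, G) = (5 + G)/(1 + G) (o(R, G) = (G + 5)/(G + 1) = (5 + G)/(1 + G))
t = 33 (t = (17 - 1*0) + 4² = (17 + 0) + 16 = 17 + 16 = 33)
(t + o(9, 4))² = (33 + (5 + 4)/(1 + 4))² = (33 + 9/5)² = (174/5)² = 30276/25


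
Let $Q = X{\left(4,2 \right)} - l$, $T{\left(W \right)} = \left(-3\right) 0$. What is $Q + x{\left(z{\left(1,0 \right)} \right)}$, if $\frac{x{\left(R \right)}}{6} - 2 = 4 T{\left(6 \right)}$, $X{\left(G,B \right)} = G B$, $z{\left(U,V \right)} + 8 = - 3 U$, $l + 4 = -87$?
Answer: $111$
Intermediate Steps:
$l = -91$ ($l = -4 - 87 = -91$)
$z{\left(U,V \right)} = -8 - 3 U$
$T{\left(W \right)} = 0$
$X{\left(G,B \right)} = B G$
$x{\left(R \right)} = 12$ ($x{\left(R \right)} = 12 + 6 \cdot 4 \cdot 0 = 12 + 6 \cdot 0 = 12 + 0 = 12$)
$Q = 99$ ($Q = 2 \cdot 4 - -91 = 8 + 91 = 99$)
$Q + x{\left(z{\left(1,0 \right)} \right)} = 99 + 12 = 111$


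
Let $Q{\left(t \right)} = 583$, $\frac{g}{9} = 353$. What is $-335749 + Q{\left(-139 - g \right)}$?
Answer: $-335166$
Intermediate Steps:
$g = 3177$ ($g = 9 \cdot 353 = 3177$)
$-335749 + Q{\left(-139 - g \right)} = -335749 + 583 = -335166$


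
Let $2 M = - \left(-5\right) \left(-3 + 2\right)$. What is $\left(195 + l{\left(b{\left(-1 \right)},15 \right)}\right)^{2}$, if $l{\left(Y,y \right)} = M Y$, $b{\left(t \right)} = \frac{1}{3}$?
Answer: $\frac{1357225}{36} \approx 37701.0$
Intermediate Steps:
$b{\left(t \right)} = \frac{1}{3}$
$M = - \frac{5}{2}$ ($M = \frac{\left(-1\right) \left(- 5 \left(-3 + 2\right)\right)}{2} = \frac{\left(-1\right) \left(\left(-5\right) \left(-1\right)\right)}{2} = \frac{\left(-1\right) 5}{2} = \frac{1}{2} \left(-5\right) = - \frac{5}{2} \approx -2.5$)
$l{\left(Y,y \right)} = - \frac{5 Y}{2}$
$\left(195 + l{\left(b{\left(-1 \right)},15 \right)}\right)^{2} = \left(195 - \frac{5}{6}\right)^{2} = \left(\frac{1165}{6}\right)^{2} = \frac{1357225}{36}$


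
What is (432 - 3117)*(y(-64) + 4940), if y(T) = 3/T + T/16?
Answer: -848194185/64 ≈ -1.3253e+7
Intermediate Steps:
y(T) = 3/T + T/16 (y(T) = 3/T + T*(1/16) = 3/T + T/16)
(432 - 3117)*(y(-64) + 4940) = (432 - 3117)*((3/(-64) + (1/16)*(-64)) + 4940) = -2685*((3*(-1/64) - 4) + 4940) = -2685*((-3/64 - 4) + 4940) = -2685*(-259/64 + 4940) = -2685*315901/64 = -848194185/64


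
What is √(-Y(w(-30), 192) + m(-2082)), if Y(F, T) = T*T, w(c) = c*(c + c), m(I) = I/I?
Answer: I*√36863 ≈ 192.0*I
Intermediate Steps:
m(I) = 1
w(c) = 2*c² (w(c) = c*(2*c) = 2*c²)
Y(F, T) = T²
√(-Y(w(-30), 192) + m(-2082)) = √(-1*192² + 1) = √(-1*36864 + 1) = √(-36864 + 1) = √(-36863) = I*√36863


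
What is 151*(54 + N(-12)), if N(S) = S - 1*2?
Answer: 6040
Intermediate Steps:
N(S) = -2 + S (N(S) = S - 2 = -2 + S)
151*(54 + N(-12)) = 151*(54 + (-2 - 12)) = 151*(54 - 14) = 151*40 = 6040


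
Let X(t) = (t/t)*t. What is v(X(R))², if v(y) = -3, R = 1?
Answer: 9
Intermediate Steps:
X(t) = t (X(t) = 1*t = t)
v(X(R))² = (-3)² = 9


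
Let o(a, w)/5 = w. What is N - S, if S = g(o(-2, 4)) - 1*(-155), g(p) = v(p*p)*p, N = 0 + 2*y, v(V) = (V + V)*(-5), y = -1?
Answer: 79843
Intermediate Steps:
o(a, w) = 5*w
v(V) = -10*V (v(V) = (2*V)*(-5) = -10*V)
N = -2 (N = 0 + 2*(-1) = 0 - 2 = -2)
g(p) = -10*p³ (g(p) = (-10*p*p)*p = (-10*p²)*p = -10*p³)
S = -79845 (S = -10*(5*4)³ - 1*(-155) = -10*20³ + 155 = -10*8000 + 155 = -80000 + 155 = -79845)
N - S = -2 - 1*(-79845) = -2 + 79845 = 79843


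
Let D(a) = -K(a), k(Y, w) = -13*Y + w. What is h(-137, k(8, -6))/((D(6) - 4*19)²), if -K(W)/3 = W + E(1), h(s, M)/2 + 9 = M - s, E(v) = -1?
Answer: 36/3721 ≈ 0.0096748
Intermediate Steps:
k(Y, w) = w - 13*Y
h(s, M) = -18 - 2*s + 2*M (h(s, M) = -18 + 2*(M - s) = -18 + (-2*s + 2*M) = -18 - 2*s + 2*M)
K(W) = 3 - 3*W (K(W) = -3*(W - 1) = -3*(-1 + W) = 3 - 3*W)
D(a) = -3 + 3*a (D(a) = -(3 - 3*a) = -3 + 3*a)
h(-137, k(8, -6))/((D(6) - 4*19)²) = (-18 - 2*(-137) + 2*(-6 - 13*8))/(((-3 + 3*6) - 4*19)²) = (-18 + 274 + 2*(-6 - 104))/(((-3 + 18) - 76)²) = (-18 + 274 + 2*(-110))/((15 - 76)²) = (-18 + 274 - 220)/((-61)²) = 36/3721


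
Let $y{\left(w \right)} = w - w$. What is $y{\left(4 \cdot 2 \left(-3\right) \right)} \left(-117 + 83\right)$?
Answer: $0$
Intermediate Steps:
$y{\left(w \right)} = 0$
$y{\left(4 \cdot 2 \left(-3\right) \right)} \left(-117 + 83\right) = 0 \left(-117 + 83\right) = 0 \left(-34\right) = 0$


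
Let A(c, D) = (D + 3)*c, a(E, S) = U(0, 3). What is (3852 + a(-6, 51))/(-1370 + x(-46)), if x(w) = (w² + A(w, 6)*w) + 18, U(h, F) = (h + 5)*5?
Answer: 3877/19808 ≈ 0.19573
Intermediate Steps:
U(h, F) = 25 + 5*h (U(h, F) = (5 + h)*5 = 25 + 5*h)
a(E, S) = 25 (a(E, S) = 25 + 5*0 = 25 + 0 = 25)
A(c, D) = c*(3 + D) (A(c, D) = (3 + D)*c = c*(3 + D))
x(w) = 18 + 10*w² (x(w) = (w² + (w*(3 + 6))*w) + 18 = (w² + (w*9)*w) + 18 = (w² + (9*w)*w) + 18 = (w² + 9*w²) + 18 = 10*w² + 18 = 18 + 10*w²)
(3852 + a(-6, 51))/(-1370 + x(-46)) = (3852 + 25)/(-1370 + (18 + 10*(-46)²)) = 3877/(-1370 + (18 + 10*2116)) = 3877/(-1370 + (18 + 21160)) = 3877/(-1370 + 21178) = 3877/19808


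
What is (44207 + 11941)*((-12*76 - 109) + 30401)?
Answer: 1649628240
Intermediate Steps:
(44207 + 11941)*((-12*76 - 109) + 30401) = 56148*((-912 - 109) + 30401) = 56148*(-1021 + 30401) = 56148*29380 = 1649628240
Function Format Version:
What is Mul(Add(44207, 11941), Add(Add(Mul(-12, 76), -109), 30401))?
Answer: 1649628240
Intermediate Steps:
Mul(Add(44207, 11941), Add(Add(Mul(-12, 76), -109), 30401)) = Mul(56148, Add(Add(-912, -109), 30401)) = Mul(56148, Add(-1021, 30401)) = Mul(56148, 29380) = 1649628240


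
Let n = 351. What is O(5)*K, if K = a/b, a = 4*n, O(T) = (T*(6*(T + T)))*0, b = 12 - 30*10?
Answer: 0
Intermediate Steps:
b = -288 (b = 12 - 300 = -288)
O(T) = 0 (O(T) = (T*(6*(2*T)))*0 = (T*(12*T))*0 = (12*T**2)*0 = 0)
a = 1404 (a = 4*351 = 1404)
K = -39/8 (K = 1404/(-288) = 1404*(-1/288) = -39/8 ≈ -4.8750)
O(5)*K = 0*(-39/8) = 0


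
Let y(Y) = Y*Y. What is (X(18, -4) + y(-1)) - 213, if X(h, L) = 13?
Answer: -199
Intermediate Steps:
y(Y) = Y**2
(X(18, -4) + y(-1)) - 213 = (13 + (-1)**2) - 213 = (13 + 1) - 213 = 14 - 213 = -199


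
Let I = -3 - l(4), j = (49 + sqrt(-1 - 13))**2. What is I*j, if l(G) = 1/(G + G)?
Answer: -59675/8 - 1225*I*sqrt(14)/4 ≈ -7459.4 - 1145.9*I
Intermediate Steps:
l(G) = 1/(2*G)
j = (49 + I*sqrt(14))**2 (j = (49 + sqrt(-14))**2 = (49 + I*sqrt(14))**2 ≈ 2387.0 + 366.68*I)
I = -25/8 (I = -3 - 1/(2*4) = -3 - 1*1/8 = -3 - 1/8 = -25/8 ≈ -3.1250)
I*j = -25*(49 + I*sqrt(14))**2/8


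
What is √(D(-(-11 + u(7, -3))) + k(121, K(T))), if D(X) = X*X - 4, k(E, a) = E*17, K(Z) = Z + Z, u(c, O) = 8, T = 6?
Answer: √2062 ≈ 45.409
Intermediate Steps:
K(Z) = 2*Z
k(E, a) = 17*E
D(X) = -4 + X² (D(X) = X² - 4 = -4 + X²)
√(D(-(-11 + u(7, -3))) + k(121, K(T))) = √((-4 + (-(-11 + 8))²) + 17*121) = √((-4 + (-1*(-3))²) + 2057) = √((-4 + 3²) + 2057) = √((-4 + 9) + 2057) = √(5 + 2057) = √2062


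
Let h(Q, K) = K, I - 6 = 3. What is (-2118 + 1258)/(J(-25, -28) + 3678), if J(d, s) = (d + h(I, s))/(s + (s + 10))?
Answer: -39560/169241 ≈ -0.23375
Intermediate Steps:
I = 9 (I = 6 + 3 = 9)
J(d, s) = (d + s)/(10 + 2*s) (J(d, s) = (d + s)/(s + (s + 10)) = (d + s)/(s + (10 + s)) = (d + s)/(10 + 2*s))
(-2118 + 1258)/(J(-25, -28) + 3678) = (-2118 + 1258)/((-25 - 28)/(2*(5 - 28)) + 3678) = -860/((½)*(-53)/(-23) + 3678) = -860/((½)*(-1/23)*(-53) + 3678) = -860/(53/46 + 3678) = -860/169241/46 = -860*46/169241 = -39560/169241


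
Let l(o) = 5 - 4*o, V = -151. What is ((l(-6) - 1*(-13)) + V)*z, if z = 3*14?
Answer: -4578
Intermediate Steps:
z = 42
((l(-6) - 1*(-13)) + V)*z = (((5 - 4*(-6)) - 1*(-13)) - 151)*42 = (((5 + 24) + 13) - 151)*42 = ((29 + 13) - 151)*42 = (42 - 151)*42 = -109*42 = -4578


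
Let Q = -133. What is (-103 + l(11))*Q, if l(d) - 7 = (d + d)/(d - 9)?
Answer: 11305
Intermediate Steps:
l(d) = 7 + 2*d/(-9 + d) (l(d) = 7 + (d + d)/(d - 9) = 7 + (2*d)/(-9 + d) = 7 + 2*d/(-9 + d))
(-103 + l(11))*Q = (-103 + 9*(-7 + 11)/(-9 + 11))*(-133) = (-103 + 9*4/2)*(-133) = (-103 + 9*(½)*4)*(-133) = (-103 + 18)*(-133) = -85*(-133) = 11305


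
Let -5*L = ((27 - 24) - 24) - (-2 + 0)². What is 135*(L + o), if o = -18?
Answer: -1755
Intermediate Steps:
L = 5 (L = -(((27 - 24) - 24) - (-2 + 0)²)/5 = -((3 - 24) - 1*(-2)²)/5 = -(-21 - 1*4)/5 = -(-21 - 4)/5 = -⅕*(-25) = 5)
135*(L + o) = 135*(5 - 18) = 135*(-13) = -1755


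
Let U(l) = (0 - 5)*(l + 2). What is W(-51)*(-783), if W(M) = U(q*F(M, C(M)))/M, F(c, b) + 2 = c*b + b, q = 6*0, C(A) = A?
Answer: -2610/17 ≈ -153.53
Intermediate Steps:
q = 0
F(c, b) = -2 + b + b*c (F(c, b) = -2 + (c*b + b) = -2 + (b*c + b) = -2 + (b + b*c) = -2 + b + b*c)
U(l) = -10 - 5*l (U(l) = -5*(2 + l) = -10 - 5*l)
W(M) = -10/M (W(M) = (-10 - 0*(-2 + M + M*M))/M = (-10 - 0*(-2 + M + M²))/M = (-10 - 5*0)/M = (-10 + 0)/M = -10/M)
W(-51)*(-783) = -10/(-51)*(-783) = -10*(-1/51)*(-783) = (10/51)*(-783) = -2610/17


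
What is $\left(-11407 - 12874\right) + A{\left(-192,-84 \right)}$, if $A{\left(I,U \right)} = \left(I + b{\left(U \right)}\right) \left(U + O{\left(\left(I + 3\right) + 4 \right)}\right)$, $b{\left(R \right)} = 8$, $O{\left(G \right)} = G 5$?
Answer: $161375$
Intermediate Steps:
$O{\left(G \right)} = 5 G$
$A{\left(I,U \right)} = \left(8 + I\right) \left(35 + U + 5 I\right)$ ($A{\left(I,U \right)} = \left(I + 8\right) \left(U + 5 \left(\left(I + 3\right) + 4\right)\right) = \left(8 + I\right) \left(U + 5 \left(\left(3 + I\right) + 4\right)\right) = \left(8 + I\right) \left(U + 5 \left(7 + I\right)\right) = \left(8 + I\right) \left(U + \left(35 + 5 I\right)\right) = \left(8 + I\right) \left(35 + U + 5 I\right)$)
$\left(-11407 - 12874\right) + A{\left(-192,-84 \right)} = \left(-11407 - 12874\right) + \left(280 + 5 \left(-192\right)^{2} + 8 \left(-84\right) + 75 \left(-192\right) - -16128\right) = \left(-11407 - 12874\right) + \left(280 + 5 \cdot 36864 - 672 - 14400 + 16128\right) = -24281 + \left(280 + 184320 - 672 - 14400 + 16128\right) = -24281 + 185656 = 161375$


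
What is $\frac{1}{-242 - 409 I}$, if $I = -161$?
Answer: $\frac{1}{65607} \approx 1.5242 \cdot 10^{-5}$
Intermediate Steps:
$\frac{1}{-242 - 409 I} = \frac{1}{-242 - -65849} = \frac{1}{-242 + 65849} = \frac{1}{65607}$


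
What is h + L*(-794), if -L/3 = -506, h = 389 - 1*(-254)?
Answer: -1204649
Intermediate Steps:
h = 643 (h = 389 + 254 = 643)
L = 1518 (L = -3*(-506) = 1518)
h + L*(-794) = 643 + 1518*(-794) = 643 - 1205292 = -1204649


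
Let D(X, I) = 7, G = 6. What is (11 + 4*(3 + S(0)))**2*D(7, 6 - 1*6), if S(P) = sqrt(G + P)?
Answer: 4375 + 1288*sqrt(6) ≈ 7529.9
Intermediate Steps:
S(P) = sqrt(6 + P)
(11 + 4*(3 + S(0)))**2*D(7, 6 - 1*6) = (11 + 4*(3 + sqrt(6 + 0)))**2*7 = (11 + 4*(3 + sqrt(6)))**2*7 = (11 + (12 + 4*sqrt(6)))**2*7 = (23 + 4*sqrt(6))**2*7 = 7*(23 + 4*sqrt(6))**2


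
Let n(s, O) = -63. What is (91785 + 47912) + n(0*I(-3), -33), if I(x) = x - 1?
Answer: 139634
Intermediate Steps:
I(x) = -1 + x
(91785 + 47912) + n(0*I(-3), -33) = (91785 + 47912) - 63 = 139697 - 63 = 139634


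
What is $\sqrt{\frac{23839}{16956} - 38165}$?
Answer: $\frac{i \sqrt{304784995371}}{2826} \approx 195.35 i$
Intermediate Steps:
$\sqrt{\frac{23839}{16956} - 38165} = \sqrt{- \frac{647101901}{16956}} = \frac{i \sqrt{304784995371}}{2826}$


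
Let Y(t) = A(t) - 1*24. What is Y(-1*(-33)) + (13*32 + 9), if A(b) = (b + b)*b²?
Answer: 72275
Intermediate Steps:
A(b) = 2*b³ (A(b) = (2*b)*b² = 2*b³)
Y(t) = -24 + 2*t³ (Y(t) = 2*t³ - 1*24 = 2*t³ - 24 = -24 + 2*t³)
Y(-1*(-33)) + (13*32 + 9) = (-24 + 2*(-1*(-33))³) + (13*32 + 9) = (-24 + 2*33³) + (416 + 9) = (-24 + 2*35937) + 425 = (-24 + 71874) + 425 = 71850 + 425 = 72275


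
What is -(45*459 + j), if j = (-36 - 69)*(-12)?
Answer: -21915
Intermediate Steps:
j = 1260 (j = -105*(-12) = 1260)
-(45*459 + j) = -(45*459 + 1260) = -(20655 + 1260) = -1*21915 = -21915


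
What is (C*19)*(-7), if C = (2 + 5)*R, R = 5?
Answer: -4655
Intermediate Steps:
C = 35 (C = (2 + 5)*5 = 7*5 = 35)
(C*19)*(-7) = (35*19)*(-7) = 665*(-7) = -4655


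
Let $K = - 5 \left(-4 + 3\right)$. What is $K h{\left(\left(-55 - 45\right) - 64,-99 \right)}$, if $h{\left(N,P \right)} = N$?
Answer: $-820$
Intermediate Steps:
$K = 5$ ($K = \left(-5\right) \left(-1\right) = 5$)
$K h{\left(\left(-55 - 45\right) - 64,-99 \right)} = 5 \left(\left(-55 - 45\right) - 64\right) = 5 \left(-100 - 64\right) = 5 \left(-164\right) = -820$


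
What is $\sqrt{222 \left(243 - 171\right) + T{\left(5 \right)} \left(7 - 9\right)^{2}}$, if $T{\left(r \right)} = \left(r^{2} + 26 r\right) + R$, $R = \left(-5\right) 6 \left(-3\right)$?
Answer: $2 \sqrt{4241} \approx 130.25$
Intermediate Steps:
$R = 90$ ($R = \left(-30\right) \left(-3\right) = 90$)
$T{\left(r \right)} = 90 + r^{2} + 26 r$ ($T{\left(r \right)} = \left(r^{2} + 26 r\right) + 90 = 90 + r^{2} + 26 r$)
$\sqrt{222 \left(243 - 171\right) + T{\left(5 \right)} \left(7 - 9\right)^{2}} = \sqrt{222 \left(243 - 171\right) + \left(90 + 5^{2} + 26 \cdot 5\right) \left(7 - 9\right)^{2}} = \sqrt{222 \cdot 72 + \left(90 + 25 + 130\right) \left(-2\right)^{2}} = \sqrt{15984 + 245 \cdot 4} = \sqrt{15984 + 980} = \sqrt{16964} = 2 \sqrt{4241}$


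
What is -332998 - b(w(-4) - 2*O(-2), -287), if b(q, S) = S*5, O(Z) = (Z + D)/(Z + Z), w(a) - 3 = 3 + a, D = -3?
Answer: -331563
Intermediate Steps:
w(a) = 6 + a (w(a) = 3 + (3 + a) = 6 + a)
O(Z) = (-3 + Z)/(2*Z) (O(Z) = (Z - 3)/(Z + Z) = (-3 + Z)/((2*Z)) = (-3 + Z)*(1/(2*Z)) = (-3 + Z)/(2*Z))
b(q, S) = 5*S
-332998 - b(w(-4) - 2*O(-2), -287) = -332998 - 5*(-287) = -332998 - 1*(-1435) = -332998 + 1435 = -331563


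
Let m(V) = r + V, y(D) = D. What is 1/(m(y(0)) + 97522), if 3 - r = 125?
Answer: 1/97400 ≈ 1.0267e-5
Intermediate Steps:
r = -122 (r = 3 - 1*125 = 3 - 125 = -122)
m(V) = -122 + V
1/(m(y(0)) + 97522) = 1/((-122 + 0) + 97522) = 1/(-122 + 97522) = 1/97400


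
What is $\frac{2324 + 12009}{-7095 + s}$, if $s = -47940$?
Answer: $- \frac{14333}{55035} \approx -0.26043$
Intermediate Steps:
$\frac{2324 + 12009}{-7095 + s} = \frac{2324 + 12009}{-7095 - 47940} = \frac{14333}{-55035} = 14333 \left(- \frac{1}{55035}\right) = - \frac{14333}{55035}$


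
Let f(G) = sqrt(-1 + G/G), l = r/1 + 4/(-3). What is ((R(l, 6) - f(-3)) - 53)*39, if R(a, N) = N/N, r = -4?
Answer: -2028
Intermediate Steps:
l = -16/3 (l = -4/1 + 4/(-3) = -4*1 + 4*(-1/3) = -4 - 4/3 = -16/3 ≈ -5.3333)
f(G) = 0 (f(G) = sqrt(-1 + 1) = sqrt(0) = 0)
R(a, N) = 1
((R(l, 6) - f(-3)) - 53)*39 = ((1 - 1*0) - 53)*39 = ((1 + 0) - 53)*39 = (1 - 53)*39 = -52*39 = -2028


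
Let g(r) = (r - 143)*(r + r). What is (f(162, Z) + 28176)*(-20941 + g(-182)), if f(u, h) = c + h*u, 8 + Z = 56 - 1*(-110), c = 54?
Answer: 5240445534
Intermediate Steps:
g(r) = 2*r*(-143 + r) (g(r) = (-143 + r)*(2*r) = 2*r*(-143 + r))
Z = 158 (Z = -8 + (56 - 1*(-110)) = -8 + (56 + 110) = -8 + 166 = 158)
f(u, h) = 54 + h*u
(f(162, Z) + 28176)*(-20941 + g(-182)) = ((54 + 158*162) + 28176)*(-20941 + 2*(-182)*(-143 - 182)) = ((54 + 25596) + 28176)*(-20941 + 2*(-182)*(-325)) = (25650 + 28176)*(-20941 + 118300) = 53826*97359 = 5240445534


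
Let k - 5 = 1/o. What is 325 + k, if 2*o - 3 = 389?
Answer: 64681/196 ≈ 330.00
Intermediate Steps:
o = 196 (o = 3/2 + (½)*389 = 3/2 + 389/2 = 196)
k = 981/196 (k = 5 + 1/196 = 981/196 ≈ 5.0051)
325 + k = 325 + 981/196 = 64681/196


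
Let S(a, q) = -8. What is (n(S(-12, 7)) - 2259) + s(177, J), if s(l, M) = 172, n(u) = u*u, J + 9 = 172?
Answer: -2023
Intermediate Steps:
J = 163 (J = -9 + 172 = 163)
n(u) = u²
(n(S(-12, 7)) - 2259) + s(177, J) = ((-8)² - 2259) + 172 = (64 - 2259) + 172 = -2195 + 172 = -2023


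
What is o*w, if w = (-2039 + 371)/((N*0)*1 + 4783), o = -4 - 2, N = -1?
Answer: 10008/4783 ≈ 2.0924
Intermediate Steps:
o = -6
w = -1668/4783 (w = (-2039 + 371)/(-1*0*1 + 4783) = -1668/(0*1 + 4783) = -1668/(0 + 4783) = -1668/4783 ≈ -0.34873)
o*w = -6*(-1668/4783) = 10008/4783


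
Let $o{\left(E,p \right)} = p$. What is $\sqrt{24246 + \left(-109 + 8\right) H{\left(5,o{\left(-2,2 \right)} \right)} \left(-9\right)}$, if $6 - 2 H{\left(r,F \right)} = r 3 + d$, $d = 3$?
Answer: $18 \sqrt{58} \approx 137.08$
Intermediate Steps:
$H{\left(r,F \right)} = \frac{3}{2} - \frac{3 r}{2}$ ($H{\left(r,F \right)} = 3 - \frac{r 3 + 3}{2} = 3 - \frac{3 r + 3}{2} = 3 - \frac{3 + 3 r}{2} = 3 - \left(\frac{3}{2} + \frac{3 r}{2}\right) = \frac{3}{2} - \frac{3 r}{2}$)
$\sqrt{24246 + \left(-109 + 8\right) H{\left(5,o{\left(-2,2 \right)} \right)} \left(-9\right)} = \sqrt{24246 + \left(-109 + 8\right) \left(\frac{3}{2} - \frac{15}{2}\right) \left(-9\right)} = \sqrt{24246 - 101 \left(\frac{3}{2} - \frac{15}{2}\right) \left(-9\right)} = \sqrt{24246 - 101 \left(\left(-6\right) \left(-9\right)\right)} = \sqrt{24246 - 5454} = \sqrt{18792} = 18 \sqrt{58}$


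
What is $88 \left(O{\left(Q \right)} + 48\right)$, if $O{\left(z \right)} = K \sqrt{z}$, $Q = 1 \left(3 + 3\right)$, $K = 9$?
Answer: $4224 + 792 \sqrt{6} \approx 6164.0$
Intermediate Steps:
$Q = 6$ ($Q = 1 \cdot 6 = 6$)
$O{\left(z \right)} = 9 \sqrt{z}$
$88 \left(O{\left(Q \right)} + 48\right) = 88 \left(9 \sqrt{6} + 48\right) = 88 \left(48 + 9 \sqrt{6}\right) = 4224 + 792 \sqrt{6}$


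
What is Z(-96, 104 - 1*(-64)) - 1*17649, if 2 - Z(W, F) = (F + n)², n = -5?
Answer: -44216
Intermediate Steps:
Z(W, F) = 2 - (-5 + F)² (Z(W, F) = 2 - (F - 5)² = 2 - (-5 + F)²)
Z(-96, 104 - 1*(-64)) - 1*17649 = (2 - (-5 + (104 - 1*(-64)))²) - 1*17649 = (2 - (-5 + (104 + 64))²) - 17649 = (2 - (-5 + 168)²) - 17649 = (2 - 1*163²) - 17649 = (2 - 1*26569) - 17649 = (2 - 26569) - 17649 = -26567 - 17649 = -44216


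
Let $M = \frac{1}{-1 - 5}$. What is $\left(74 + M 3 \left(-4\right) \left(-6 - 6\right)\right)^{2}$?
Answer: $2500$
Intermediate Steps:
$M = - \frac{1}{6}$ ($M = \frac{1}{-6} = - \frac{1}{6} \approx -0.16667$)
$\left(74 + M 3 \left(-4\right) \left(-6 - 6\right)\right)^{2} = \left(74 + \left(- \frac{1}{6}\right) 3 \left(-4\right) \left(-6 - 6\right)\right)^{2} = \left(74 + \left(- \frac{1}{2}\right) \left(-4\right) \left(-12\right)\right)^{2} = \left(74 + 2 \left(-12\right)\right)^{2} = \left(74 - 24\right)^{2} = 50^{2} = 2500$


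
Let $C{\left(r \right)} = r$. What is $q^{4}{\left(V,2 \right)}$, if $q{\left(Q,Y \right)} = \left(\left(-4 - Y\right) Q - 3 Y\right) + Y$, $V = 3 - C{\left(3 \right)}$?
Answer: $256$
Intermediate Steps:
$V = 0$ ($V = 3 - 3 = 0$)
$q{\left(Q,Y \right)} = - 2 Y + Q \left(-4 - Y\right)$ ($q{\left(Q,Y \right)} = \left(Q \left(-4 - Y\right) - 3 Y\right) + Y = \left(- 3 Y + Q \left(-4 - Y\right)\right) + Y = - 2 Y + Q \left(-4 - Y\right)$)
$q^{4}{\left(V,2 \right)} = \left(\left(-4\right) 0 - 4 - 0 \cdot 2\right)^{4} = \left(0 - 4 + 0\right)^{4} = \left(-4\right)^{4} = 256$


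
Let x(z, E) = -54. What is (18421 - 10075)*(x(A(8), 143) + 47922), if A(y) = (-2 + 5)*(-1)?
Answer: 399506328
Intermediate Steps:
A(y) = -3 (A(y) = 3*(-1) = -3)
(18421 - 10075)*(x(A(8), 143) + 47922) = (18421 - 10075)*(-54 + 47922) = 8346*47868 = 399506328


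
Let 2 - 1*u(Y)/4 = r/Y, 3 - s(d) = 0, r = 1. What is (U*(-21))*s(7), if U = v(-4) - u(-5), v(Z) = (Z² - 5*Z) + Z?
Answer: -7308/5 ≈ -1461.6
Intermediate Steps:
s(d) = 3 (s(d) = 3 - 1*0 = 3 + 0 = 3)
u(Y) = 8 - 4/Y
v(Z) = Z² - 4*Z
U = 116/5 (U = -4*(-4 - 4) - (8 - 4/(-5)) = -4*(-8) - (8 - 4*(-⅕)) = 32 - (8 + ⅘) = 32 - 1*44/5 = 32 - 44/5 = 116/5 ≈ 23.200)
(U*(-21))*s(7) = ((116/5)*(-21))*3 = -2436/5*3 = -7308/5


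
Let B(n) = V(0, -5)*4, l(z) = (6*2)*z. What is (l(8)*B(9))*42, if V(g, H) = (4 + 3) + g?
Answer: 112896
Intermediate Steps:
l(z) = 12*z
V(g, H) = 7 + g
B(n) = 28 (B(n) = (7 + 0)*4 = 7*4 = 28)
(l(8)*B(9))*42 = ((12*8)*28)*42 = (96*28)*42 = 2688*42 = 112896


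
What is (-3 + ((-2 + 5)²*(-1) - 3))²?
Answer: 225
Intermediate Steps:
(-3 + ((-2 + 5)²*(-1) - 3))² = (-3 + (3²*(-1) - 3))² = (-3 + (9*(-1) - 3))² = (-3 + (-9 - 3))² = (-3 - 12)² = (-15)² = 225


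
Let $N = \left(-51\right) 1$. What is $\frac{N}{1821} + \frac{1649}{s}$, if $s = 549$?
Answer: $\frac{991610}{333243} \approx 2.9756$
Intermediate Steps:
$N = -51$
$\frac{N}{1821} + \frac{1649}{s} = - \frac{51}{1821} + \frac{1649}{549} = \left(-51\right) \frac{1}{1821} + 1649 \cdot \frac{1}{549} = - \frac{17}{607} + \frac{1649}{549} = \frac{991610}{333243}$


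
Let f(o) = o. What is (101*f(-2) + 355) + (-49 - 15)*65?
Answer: -4007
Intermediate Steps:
(101*f(-2) + 355) + (-49 - 15)*65 = (101*(-2) + 355) + (-49 - 15)*65 = (-202 + 355) - 64*65 = 153 - 4160 = -4007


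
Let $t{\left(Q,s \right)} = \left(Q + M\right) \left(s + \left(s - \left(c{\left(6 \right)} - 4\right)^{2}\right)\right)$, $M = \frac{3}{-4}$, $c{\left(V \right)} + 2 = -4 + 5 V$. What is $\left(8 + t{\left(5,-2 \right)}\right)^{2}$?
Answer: $2920681$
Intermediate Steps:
$c{\left(V \right)} = -6 + 5 V$ ($c{\left(V \right)} = -2 + \left(-4 + 5 V\right) = -6 + 5 V$)
$M = - \frac{3}{4}$ ($M = 3 \left(- \frac{1}{4}\right) = - \frac{3}{4} \approx -0.75$)
$t{\left(Q,s \right)} = \left(-400 + 2 s\right) \left(- \frac{3}{4} + Q\right)$ ($t{\left(Q,s \right)} = \left(Q - \frac{3}{4}\right) \left(s + \left(s - \left(\left(-6 + 5 \cdot 6\right) - 4\right)^{2}\right)\right) = \left(- \frac{3}{4} + Q\right) \left(s + \left(s - \left(\left(-6 + 30\right) - 4\right)^{2}\right)\right) = \left(- \frac{3}{4} + Q\right) \left(s + \left(s - \left(24 - 4\right)^{2}\right)\right) = \left(- \frac{3}{4} + Q\right) \left(s + \left(s - 20^{2}\right)\right) = \left(- \frac{3}{4} + Q\right) \left(s + \left(s - 400\right)\right) = \left(- \frac{3}{4} + Q\right) \left(s + \left(-400 + s\right)\right) = \left(- \frac{3}{4} + Q\right) \left(-400 + 2 s\right) = \left(-400 + 2 s\right) \left(- \frac{3}{4} + Q\right)$)
$\left(8 + t{\left(5,-2 \right)}\right)^{2} = \left(8 + \left(300 - 2000 - -3 + 2 \cdot 5 \left(-2\right)\right)\right)^{2} = \left(8 + \left(300 - 2000 + 3 - 20\right)\right)^{2} = \left(8 - 1717\right)^{2} = \left(-1709\right)^{2} = 2920681$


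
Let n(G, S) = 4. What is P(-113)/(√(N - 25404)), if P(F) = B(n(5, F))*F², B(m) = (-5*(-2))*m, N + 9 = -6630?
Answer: -510760*I*√32043/32043 ≈ -2853.3*I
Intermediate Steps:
N = -6639 (N = -9 - 6630 = -6639)
B(m) = 10*m
P(F) = 40*F² (P(F) = (10*4)*F² = 40*F²)
P(-113)/(√(N - 25404)) = (40*(-113)²)/(√(-6639 - 25404)) = (40*12769)/(√(-32043)) = 510760/((I*√32043)) = 510760*(-I*√32043/32043) = -510760*I*√32043/32043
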